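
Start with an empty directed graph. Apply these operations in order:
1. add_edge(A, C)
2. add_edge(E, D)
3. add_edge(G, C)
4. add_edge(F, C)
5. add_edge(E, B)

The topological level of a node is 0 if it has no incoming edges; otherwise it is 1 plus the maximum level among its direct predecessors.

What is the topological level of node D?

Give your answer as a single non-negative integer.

Op 1: add_edge(A, C). Edges now: 1
Op 2: add_edge(E, D). Edges now: 2
Op 3: add_edge(G, C). Edges now: 3
Op 4: add_edge(F, C). Edges now: 4
Op 5: add_edge(E, B). Edges now: 5
Compute levels (Kahn BFS):
  sources (in-degree 0): A, E, F, G
  process A: level=0
    A->C: in-degree(C)=2, level(C)>=1
  process E: level=0
    E->B: in-degree(B)=0, level(B)=1, enqueue
    E->D: in-degree(D)=0, level(D)=1, enqueue
  process F: level=0
    F->C: in-degree(C)=1, level(C)>=1
  process G: level=0
    G->C: in-degree(C)=0, level(C)=1, enqueue
  process B: level=1
  process D: level=1
  process C: level=1
All levels: A:0, B:1, C:1, D:1, E:0, F:0, G:0
level(D) = 1

Answer: 1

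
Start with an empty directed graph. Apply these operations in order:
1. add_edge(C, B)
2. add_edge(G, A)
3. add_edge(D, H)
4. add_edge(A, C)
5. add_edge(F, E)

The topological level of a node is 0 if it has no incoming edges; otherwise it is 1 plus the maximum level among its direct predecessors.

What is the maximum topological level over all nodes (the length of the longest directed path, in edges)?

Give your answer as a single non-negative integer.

Op 1: add_edge(C, B). Edges now: 1
Op 2: add_edge(G, A). Edges now: 2
Op 3: add_edge(D, H). Edges now: 3
Op 4: add_edge(A, C). Edges now: 4
Op 5: add_edge(F, E). Edges now: 5
Compute levels (Kahn BFS):
  sources (in-degree 0): D, F, G
  process D: level=0
    D->H: in-degree(H)=0, level(H)=1, enqueue
  process F: level=0
    F->E: in-degree(E)=0, level(E)=1, enqueue
  process G: level=0
    G->A: in-degree(A)=0, level(A)=1, enqueue
  process H: level=1
  process E: level=1
  process A: level=1
    A->C: in-degree(C)=0, level(C)=2, enqueue
  process C: level=2
    C->B: in-degree(B)=0, level(B)=3, enqueue
  process B: level=3
All levels: A:1, B:3, C:2, D:0, E:1, F:0, G:0, H:1
max level = 3

Answer: 3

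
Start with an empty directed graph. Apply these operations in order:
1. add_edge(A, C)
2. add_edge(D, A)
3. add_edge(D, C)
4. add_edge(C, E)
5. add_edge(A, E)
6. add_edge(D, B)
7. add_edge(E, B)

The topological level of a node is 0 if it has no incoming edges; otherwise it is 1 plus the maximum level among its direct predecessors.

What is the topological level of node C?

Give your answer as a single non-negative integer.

Answer: 2

Derivation:
Op 1: add_edge(A, C). Edges now: 1
Op 2: add_edge(D, A). Edges now: 2
Op 3: add_edge(D, C). Edges now: 3
Op 4: add_edge(C, E). Edges now: 4
Op 5: add_edge(A, E). Edges now: 5
Op 6: add_edge(D, B). Edges now: 6
Op 7: add_edge(E, B). Edges now: 7
Compute levels (Kahn BFS):
  sources (in-degree 0): D
  process D: level=0
    D->A: in-degree(A)=0, level(A)=1, enqueue
    D->B: in-degree(B)=1, level(B)>=1
    D->C: in-degree(C)=1, level(C)>=1
  process A: level=1
    A->C: in-degree(C)=0, level(C)=2, enqueue
    A->E: in-degree(E)=1, level(E)>=2
  process C: level=2
    C->E: in-degree(E)=0, level(E)=3, enqueue
  process E: level=3
    E->B: in-degree(B)=0, level(B)=4, enqueue
  process B: level=4
All levels: A:1, B:4, C:2, D:0, E:3
level(C) = 2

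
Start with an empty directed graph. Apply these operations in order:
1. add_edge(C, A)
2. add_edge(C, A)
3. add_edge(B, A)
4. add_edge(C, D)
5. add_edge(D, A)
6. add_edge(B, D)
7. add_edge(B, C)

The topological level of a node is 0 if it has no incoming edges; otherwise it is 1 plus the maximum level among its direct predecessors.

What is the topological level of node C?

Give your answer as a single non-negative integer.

Op 1: add_edge(C, A). Edges now: 1
Op 2: add_edge(C, A) (duplicate, no change). Edges now: 1
Op 3: add_edge(B, A). Edges now: 2
Op 4: add_edge(C, D). Edges now: 3
Op 5: add_edge(D, A). Edges now: 4
Op 6: add_edge(B, D). Edges now: 5
Op 7: add_edge(B, C). Edges now: 6
Compute levels (Kahn BFS):
  sources (in-degree 0): B
  process B: level=0
    B->A: in-degree(A)=2, level(A)>=1
    B->C: in-degree(C)=0, level(C)=1, enqueue
    B->D: in-degree(D)=1, level(D)>=1
  process C: level=1
    C->A: in-degree(A)=1, level(A)>=2
    C->D: in-degree(D)=0, level(D)=2, enqueue
  process D: level=2
    D->A: in-degree(A)=0, level(A)=3, enqueue
  process A: level=3
All levels: A:3, B:0, C:1, D:2
level(C) = 1

Answer: 1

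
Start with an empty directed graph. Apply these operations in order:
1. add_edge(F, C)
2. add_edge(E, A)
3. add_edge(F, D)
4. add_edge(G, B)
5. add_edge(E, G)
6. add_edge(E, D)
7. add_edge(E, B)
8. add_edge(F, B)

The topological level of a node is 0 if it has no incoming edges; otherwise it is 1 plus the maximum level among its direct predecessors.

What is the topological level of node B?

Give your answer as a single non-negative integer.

Op 1: add_edge(F, C). Edges now: 1
Op 2: add_edge(E, A). Edges now: 2
Op 3: add_edge(F, D). Edges now: 3
Op 4: add_edge(G, B). Edges now: 4
Op 5: add_edge(E, G). Edges now: 5
Op 6: add_edge(E, D). Edges now: 6
Op 7: add_edge(E, B). Edges now: 7
Op 8: add_edge(F, B). Edges now: 8
Compute levels (Kahn BFS):
  sources (in-degree 0): E, F
  process E: level=0
    E->A: in-degree(A)=0, level(A)=1, enqueue
    E->B: in-degree(B)=2, level(B)>=1
    E->D: in-degree(D)=1, level(D)>=1
    E->G: in-degree(G)=0, level(G)=1, enqueue
  process F: level=0
    F->B: in-degree(B)=1, level(B)>=1
    F->C: in-degree(C)=0, level(C)=1, enqueue
    F->D: in-degree(D)=0, level(D)=1, enqueue
  process A: level=1
  process G: level=1
    G->B: in-degree(B)=0, level(B)=2, enqueue
  process C: level=1
  process D: level=1
  process B: level=2
All levels: A:1, B:2, C:1, D:1, E:0, F:0, G:1
level(B) = 2

Answer: 2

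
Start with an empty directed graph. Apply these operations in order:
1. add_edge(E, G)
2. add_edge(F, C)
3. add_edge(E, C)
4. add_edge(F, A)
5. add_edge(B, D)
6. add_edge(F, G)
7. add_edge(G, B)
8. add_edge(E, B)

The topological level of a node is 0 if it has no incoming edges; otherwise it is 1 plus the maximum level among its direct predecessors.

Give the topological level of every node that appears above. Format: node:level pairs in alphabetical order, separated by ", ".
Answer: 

Op 1: add_edge(E, G). Edges now: 1
Op 2: add_edge(F, C). Edges now: 2
Op 3: add_edge(E, C). Edges now: 3
Op 4: add_edge(F, A). Edges now: 4
Op 5: add_edge(B, D). Edges now: 5
Op 6: add_edge(F, G). Edges now: 6
Op 7: add_edge(G, B). Edges now: 7
Op 8: add_edge(E, B). Edges now: 8
Compute levels (Kahn BFS):
  sources (in-degree 0): E, F
  process E: level=0
    E->B: in-degree(B)=1, level(B)>=1
    E->C: in-degree(C)=1, level(C)>=1
    E->G: in-degree(G)=1, level(G)>=1
  process F: level=0
    F->A: in-degree(A)=0, level(A)=1, enqueue
    F->C: in-degree(C)=0, level(C)=1, enqueue
    F->G: in-degree(G)=0, level(G)=1, enqueue
  process A: level=1
  process C: level=1
  process G: level=1
    G->B: in-degree(B)=0, level(B)=2, enqueue
  process B: level=2
    B->D: in-degree(D)=0, level(D)=3, enqueue
  process D: level=3
All levels: A:1, B:2, C:1, D:3, E:0, F:0, G:1

Answer: A:1, B:2, C:1, D:3, E:0, F:0, G:1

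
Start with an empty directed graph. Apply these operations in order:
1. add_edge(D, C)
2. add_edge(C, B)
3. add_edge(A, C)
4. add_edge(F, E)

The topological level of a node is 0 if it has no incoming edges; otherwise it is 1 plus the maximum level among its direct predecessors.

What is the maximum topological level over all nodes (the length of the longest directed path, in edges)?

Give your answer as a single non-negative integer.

Answer: 2

Derivation:
Op 1: add_edge(D, C). Edges now: 1
Op 2: add_edge(C, B). Edges now: 2
Op 3: add_edge(A, C). Edges now: 3
Op 4: add_edge(F, E). Edges now: 4
Compute levels (Kahn BFS):
  sources (in-degree 0): A, D, F
  process A: level=0
    A->C: in-degree(C)=1, level(C)>=1
  process D: level=0
    D->C: in-degree(C)=0, level(C)=1, enqueue
  process F: level=0
    F->E: in-degree(E)=0, level(E)=1, enqueue
  process C: level=1
    C->B: in-degree(B)=0, level(B)=2, enqueue
  process E: level=1
  process B: level=2
All levels: A:0, B:2, C:1, D:0, E:1, F:0
max level = 2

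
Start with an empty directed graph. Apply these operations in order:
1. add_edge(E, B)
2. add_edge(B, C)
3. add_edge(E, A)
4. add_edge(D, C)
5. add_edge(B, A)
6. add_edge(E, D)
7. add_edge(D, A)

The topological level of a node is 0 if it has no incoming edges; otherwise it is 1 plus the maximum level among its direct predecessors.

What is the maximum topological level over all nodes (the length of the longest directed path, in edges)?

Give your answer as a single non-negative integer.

Op 1: add_edge(E, B). Edges now: 1
Op 2: add_edge(B, C). Edges now: 2
Op 3: add_edge(E, A). Edges now: 3
Op 4: add_edge(D, C). Edges now: 4
Op 5: add_edge(B, A). Edges now: 5
Op 6: add_edge(E, D). Edges now: 6
Op 7: add_edge(D, A). Edges now: 7
Compute levels (Kahn BFS):
  sources (in-degree 0): E
  process E: level=0
    E->A: in-degree(A)=2, level(A)>=1
    E->B: in-degree(B)=0, level(B)=1, enqueue
    E->D: in-degree(D)=0, level(D)=1, enqueue
  process B: level=1
    B->A: in-degree(A)=1, level(A)>=2
    B->C: in-degree(C)=1, level(C)>=2
  process D: level=1
    D->A: in-degree(A)=0, level(A)=2, enqueue
    D->C: in-degree(C)=0, level(C)=2, enqueue
  process A: level=2
  process C: level=2
All levels: A:2, B:1, C:2, D:1, E:0
max level = 2

Answer: 2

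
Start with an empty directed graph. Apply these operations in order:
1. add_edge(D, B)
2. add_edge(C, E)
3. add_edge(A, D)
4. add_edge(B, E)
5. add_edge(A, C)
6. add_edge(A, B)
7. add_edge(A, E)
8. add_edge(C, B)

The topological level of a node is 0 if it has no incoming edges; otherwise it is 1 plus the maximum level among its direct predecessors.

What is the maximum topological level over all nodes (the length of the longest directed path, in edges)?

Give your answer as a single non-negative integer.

Op 1: add_edge(D, B). Edges now: 1
Op 2: add_edge(C, E). Edges now: 2
Op 3: add_edge(A, D). Edges now: 3
Op 4: add_edge(B, E). Edges now: 4
Op 5: add_edge(A, C). Edges now: 5
Op 6: add_edge(A, B). Edges now: 6
Op 7: add_edge(A, E). Edges now: 7
Op 8: add_edge(C, B). Edges now: 8
Compute levels (Kahn BFS):
  sources (in-degree 0): A
  process A: level=0
    A->B: in-degree(B)=2, level(B)>=1
    A->C: in-degree(C)=0, level(C)=1, enqueue
    A->D: in-degree(D)=0, level(D)=1, enqueue
    A->E: in-degree(E)=2, level(E)>=1
  process C: level=1
    C->B: in-degree(B)=1, level(B)>=2
    C->E: in-degree(E)=1, level(E)>=2
  process D: level=1
    D->B: in-degree(B)=0, level(B)=2, enqueue
  process B: level=2
    B->E: in-degree(E)=0, level(E)=3, enqueue
  process E: level=3
All levels: A:0, B:2, C:1, D:1, E:3
max level = 3

Answer: 3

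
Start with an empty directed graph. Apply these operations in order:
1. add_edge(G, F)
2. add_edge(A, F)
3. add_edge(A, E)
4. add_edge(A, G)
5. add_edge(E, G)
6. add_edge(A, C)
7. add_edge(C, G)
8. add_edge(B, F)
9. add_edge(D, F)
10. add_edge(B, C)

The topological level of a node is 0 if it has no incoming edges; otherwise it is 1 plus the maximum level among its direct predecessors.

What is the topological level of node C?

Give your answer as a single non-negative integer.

Answer: 1

Derivation:
Op 1: add_edge(G, F). Edges now: 1
Op 2: add_edge(A, F). Edges now: 2
Op 3: add_edge(A, E). Edges now: 3
Op 4: add_edge(A, G). Edges now: 4
Op 5: add_edge(E, G). Edges now: 5
Op 6: add_edge(A, C). Edges now: 6
Op 7: add_edge(C, G). Edges now: 7
Op 8: add_edge(B, F). Edges now: 8
Op 9: add_edge(D, F). Edges now: 9
Op 10: add_edge(B, C). Edges now: 10
Compute levels (Kahn BFS):
  sources (in-degree 0): A, B, D
  process A: level=0
    A->C: in-degree(C)=1, level(C)>=1
    A->E: in-degree(E)=0, level(E)=1, enqueue
    A->F: in-degree(F)=3, level(F)>=1
    A->G: in-degree(G)=2, level(G)>=1
  process B: level=0
    B->C: in-degree(C)=0, level(C)=1, enqueue
    B->F: in-degree(F)=2, level(F)>=1
  process D: level=0
    D->F: in-degree(F)=1, level(F)>=1
  process E: level=1
    E->G: in-degree(G)=1, level(G)>=2
  process C: level=1
    C->G: in-degree(G)=0, level(G)=2, enqueue
  process G: level=2
    G->F: in-degree(F)=0, level(F)=3, enqueue
  process F: level=3
All levels: A:0, B:0, C:1, D:0, E:1, F:3, G:2
level(C) = 1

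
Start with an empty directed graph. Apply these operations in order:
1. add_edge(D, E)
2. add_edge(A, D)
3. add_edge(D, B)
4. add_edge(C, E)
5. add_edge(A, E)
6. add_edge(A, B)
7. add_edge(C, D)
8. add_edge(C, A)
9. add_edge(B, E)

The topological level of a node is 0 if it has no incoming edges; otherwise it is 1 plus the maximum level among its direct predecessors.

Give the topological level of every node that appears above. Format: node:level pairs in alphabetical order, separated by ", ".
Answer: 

Op 1: add_edge(D, E). Edges now: 1
Op 2: add_edge(A, D). Edges now: 2
Op 3: add_edge(D, B). Edges now: 3
Op 4: add_edge(C, E). Edges now: 4
Op 5: add_edge(A, E). Edges now: 5
Op 6: add_edge(A, B). Edges now: 6
Op 7: add_edge(C, D). Edges now: 7
Op 8: add_edge(C, A). Edges now: 8
Op 9: add_edge(B, E). Edges now: 9
Compute levels (Kahn BFS):
  sources (in-degree 0): C
  process C: level=0
    C->A: in-degree(A)=0, level(A)=1, enqueue
    C->D: in-degree(D)=1, level(D)>=1
    C->E: in-degree(E)=3, level(E)>=1
  process A: level=1
    A->B: in-degree(B)=1, level(B)>=2
    A->D: in-degree(D)=0, level(D)=2, enqueue
    A->E: in-degree(E)=2, level(E)>=2
  process D: level=2
    D->B: in-degree(B)=0, level(B)=3, enqueue
    D->E: in-degree(E)=1, level(E)>=3
  process B: level=3
    B->E: in-degree(E)=0, level(E)=4, enqueue
  process E: level=4
All levels: A:1, B:3, C:0, D:2, E:4

Answer: A:1, B:3, C:0, D:2, E:4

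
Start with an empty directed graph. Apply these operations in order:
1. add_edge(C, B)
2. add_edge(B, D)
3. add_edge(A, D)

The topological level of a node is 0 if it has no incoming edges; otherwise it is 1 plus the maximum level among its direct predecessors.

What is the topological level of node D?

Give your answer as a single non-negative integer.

Answer: 2

Derivation:
Op 1: add_edge(C, B). Edges now: 1
Op 2: add_edge(B, D). Edges now: 2
Op 3: add_edge(A, D). Edges now: 3
Compute levels (Kahn BFS):
  sources (in-degree 0): A, C
  process A: level=0
    A->D: in-degree(D)=1, level(D)>=1
  process C: level=0
    C->B: in-degree(B)=0, level(B)=1, enqueue
  process B: level=1
    B->D: in-degree(D)=0, level(D)=2, enqueue
  process D: level=2
All levels: A:0, B:1, C:0, D:2
level(D) = 2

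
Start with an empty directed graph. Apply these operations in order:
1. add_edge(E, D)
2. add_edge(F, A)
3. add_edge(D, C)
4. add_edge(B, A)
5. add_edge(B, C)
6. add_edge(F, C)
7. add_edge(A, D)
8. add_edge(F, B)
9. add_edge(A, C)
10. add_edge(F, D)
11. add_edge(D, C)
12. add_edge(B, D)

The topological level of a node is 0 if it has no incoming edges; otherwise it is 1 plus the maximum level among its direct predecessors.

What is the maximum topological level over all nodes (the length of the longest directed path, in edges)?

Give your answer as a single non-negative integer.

Op 1: add_edge(E, D). Edges now: 1
Op 2: add_edge(F, A). Edges now: 2
Op 3: add_edge(D, C). Edges now: 3
Op 4: add_edge(B, A). Edges now: 4
Op 5: add_edge(B, C). Edges now: 5
Op 6: add_edge(F, C). Edges now: 6
Op 7: add_edge(A, D). Edges now: 7
Op 8: add_edge(F, B). Edges now: 8
Op 9: add_edge(A, C). Edges now: 9
Op 10: add_edge(F, D). Edges now: 10
Op 11: add_edge(D, C) (duplicate, no change). Edges now: 10
Op 12: add_edge(B, D). Edges now: 11
Compute levels (Kahn BFS):
  sources (in-degree 0): E, F
  process E: level=0
    E->D: in-degree(D)=3, level(D)>=1
  process F: level=0
    F->A: in-degree(A)=1, level(A)>=1
    F->B: in-degree(B)=0, level(B)=1, enqueue
    F->C: in-degree(C)=3, level(C)>=1
    F->D: in-degree(D)=2, level(D)>=1
  process B: level=1
    B->A: in-degree(A)=0, level(A)=2, enqueue
    B->C: in-degree(C)=2, level(C)>=2
    B->D: in-degree(D)=1, level(D)>=2
  process A: level=2
    A->C: in-degree(C)=1, level(C)>=3
    A->D: in-degree(D)=0, level(D)=3, enqueue
  process D: level=3
    D->C: in-degree(C)=0, level(C)=4, enqueue
  process C: level=4
All levels: A:2, B:1, C:4, D:3, E:0, F:0
max level = 4

Answer: 4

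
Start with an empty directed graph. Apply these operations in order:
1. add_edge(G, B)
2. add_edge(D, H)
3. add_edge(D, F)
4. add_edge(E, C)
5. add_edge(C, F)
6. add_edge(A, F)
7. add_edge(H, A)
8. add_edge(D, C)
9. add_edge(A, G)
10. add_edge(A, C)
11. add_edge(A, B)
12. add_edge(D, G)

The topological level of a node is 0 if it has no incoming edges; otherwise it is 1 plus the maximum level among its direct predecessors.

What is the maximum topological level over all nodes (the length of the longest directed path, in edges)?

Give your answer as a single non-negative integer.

Op 1: add_edge(G, B). Edges now: 1
Op 2: add_edge(D, H). Edges now: 2
Op 3: add_edge(D, F). Edges now: 3
Op 4: add_edge(E, C). Edges now: 4
Op 5: add_edge(C, F). Edges now: 5
Op 6: add_edge(A, F). Edges now: 6
Op 7: add_edge(H, A). Edges now: 7
Op 8: add_edge(D, C). Edges now: 8
Op 9: add_edge(A, G). Edges now: 9
Op 10: add_edge(A, C). Edges now: 10
Op 11: add_edge(A, B). Edges now: 11
Op 12: add_edge(D, G). Edges now: 12
Compute levels (Kahn BFS):
  sources (in-degree 0): D, E
  process D: level=0
    D->C: in-degree(C)=2, level(C)>=1
    D->F: in-degree(F)=2, level(F)>=1
    D->G: in-degree(G)=1, level(G)>=1
    D->H: in-degree(H)=0, level(H)=1, enqueue
  process E: level=0
    E->C: in-degree(C)=1, level(C)>=1
  process H: level=1
    H->A: in-degree(A)=0, level(A)=2, enqueue
  process A: level=2
    A->B: in-degree(B)=1, level(B)>=3
    A->C: in-degree(C)=0, level(C)=3, enqueue
    A->F: in-degree(F)=1, level(F)>=3
    A->G: in-degree(G)=0, level(G)=3, enqueue
  process C: level=3
    C->F: in-degree(F)=0, level(F)=4, enqueue
  process G: level=3
    G->B: in-degree(B)=0, level(B)=4, enqueue
  process F: level=4
  process B: level=4
All levels: A:2, B:4, C:3, D:0, E:0, F:4, G:3, H:1
max level = 4

Answer: 4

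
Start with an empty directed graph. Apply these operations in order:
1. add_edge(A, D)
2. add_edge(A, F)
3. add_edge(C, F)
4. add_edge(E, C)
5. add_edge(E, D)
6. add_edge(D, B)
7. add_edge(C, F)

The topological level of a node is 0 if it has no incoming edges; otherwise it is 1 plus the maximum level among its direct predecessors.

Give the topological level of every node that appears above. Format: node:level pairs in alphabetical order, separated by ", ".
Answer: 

Answer: A:0, B:2, C:1, D:1, E:0, F:2

Derivation:
Op 1: add_edge(A, D). Edges now: 1
Op 2: add_edge(A, F). Edges now: 2
Op 3: add_edge(C, F). Edges now: 3
Op 4: add_edge(E, C). Edges now: 4
Op 5: add_edge(E, D). Edges now: 5
Op 6: add_edge(D, B). Edges now: 6
Op 7: add_edge(C, F) (duplicate, no change). Edges now: 6
Compute levels (Kahn BFS):
  sources (in-degree 0): A, E
  process A: level=0
    A->D: in-degree(D)=1, level(D)>=1
    A->F: in-degree(F)=1, level(F)>=1
  process E: level=0
    E->C: in-degree(C)=0, level(C)=1, enqueue
    E->D: in-degree(D)=0, level(D)=1, enqueue
  process C: level=1
    C->F: in-degree(F)=0, level(F)=2, enqueue
  process D: level=1
    D->B: in-degree(B)=0, level(B)=2, enqueue
  process F: level=2
  process B: level=2
All levels: A:0, B:2, C:1, D:1, E:0, F:2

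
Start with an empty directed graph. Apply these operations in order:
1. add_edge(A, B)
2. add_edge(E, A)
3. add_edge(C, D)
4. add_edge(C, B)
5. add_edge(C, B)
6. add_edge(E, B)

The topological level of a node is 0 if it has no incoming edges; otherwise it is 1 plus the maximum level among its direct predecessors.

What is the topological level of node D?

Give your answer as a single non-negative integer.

Op 1: add_edge(A, B). Edges now: 1
Op 2: add_edge(E, A). Edges now: 2
Op 3: add_edge(C, D). Edges now: 3
Op 4: add_edge(C, B). Edges now: 4
Op 5: add_edge(C, B) (duplicate, no change). Edges now: 4
Op 6: add_edge(E, B). Edges now: 5
Compute levels (Kahn BFS):
  sources (in-degree 0): C, E
  process C: level=0
    C->B: in-degree(B)=2, level(B)>=1
    C->D: in-degree(D)=0, level(D)=1, enqueue
  process E: level=0
    E->A: in-degree(A)=0, level(A)=1, enqueue
    E->B: in-degree(B)=1, level(B)>=1
  process D: level=1
  process A: level=1
    A->B: in-degree(B)=0, level(B)=2, enqueue
  process B: level=2
All levels: A:1, B:2, C:0, D:1, E:0
level(D) = 1

Answer: 1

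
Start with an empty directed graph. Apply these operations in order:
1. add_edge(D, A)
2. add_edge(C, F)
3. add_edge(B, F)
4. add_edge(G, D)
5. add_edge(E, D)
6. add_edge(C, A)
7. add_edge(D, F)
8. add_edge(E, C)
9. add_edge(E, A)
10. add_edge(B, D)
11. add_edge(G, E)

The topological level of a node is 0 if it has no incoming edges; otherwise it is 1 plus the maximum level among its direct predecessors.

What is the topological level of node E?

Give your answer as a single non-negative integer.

Answer: 1

Derivation:
Op 1: add_edge(D, A). Edges now: 1
Op 2: add_edge(C, F). Edges now: 2
Op 3: add_edge(B, F). Edges now: 3
Op 4: add_edge(G, D). Edges now: 4
Op 5: add_edge(E, D). Edges now: 5
Op 6: add_edge(C, A). Edges now: 6
Op 7: add_edge(D, F). Edges now: 7
Op 8: add_edge(E, C). Edges now: 8
Op 9: add_edge(E, A). Edges now: 9
Op 10: add_edge(B, D). Edges now: 10
Op 11: add_edge(G, E). Edges now: 11
Compute levels (Kahn BFS):
  sources (in-degree 0): B, G
  process B: level=0
    B->D: in-degree(D)=2, level(D)>=1
    B->F: in-degree(F)=2, level(F)>=1
  process G: level=0
    G->D: in-degree(D)=1, level(D)>=1
    G->E: in-degree(E)=0, level(E)=1, enqueue
  process E: level=1
    E->A: in-degree(A)=2, level(A)>=2
    E->C: in-degree(C)=0, level(C)=2, enqueue
    E->D: in-degree(D)=0, level(D)=2, enqueue
  process C: level=2
    C->A: in-degree(A)=1, level(A)>=3
    C->F: in-degree(F)=1, level(F)>=3
  process D: level=2
    D->A: in-degree(A)=0, level(A)=3, enqueue
    D->F: in-degree(F)=0, level(F)=3, enqueue
  process A: level=3
  process F: level=3
All levels: A:3, B:0, C:2, D:2, E:1, F:3, G:0
level(E) = 1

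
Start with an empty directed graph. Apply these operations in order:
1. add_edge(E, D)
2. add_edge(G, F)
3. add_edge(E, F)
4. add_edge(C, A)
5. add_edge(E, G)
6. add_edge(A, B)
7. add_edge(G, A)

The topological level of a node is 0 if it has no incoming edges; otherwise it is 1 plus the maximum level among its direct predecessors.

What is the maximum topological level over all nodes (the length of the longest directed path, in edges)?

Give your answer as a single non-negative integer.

Answer: 3

Derivation:
Op 1: add_edge(E, D). Edges now: 1
Op 2: add_edge(G, F). Edges now: 2
Op 3: add_edge(E, F). Edges now: 3
Op 4: add_edge(C, A). Edges now: 4
Op 5: add_edge(E, G). Edges now: 5
Op 6: add_edge(A, B). Edges now: 6
Op 7: add_edge(G, A). Edges now: 7
Compute levels (Kahn BFS):
  sources (in-degree 0): C, E
  process C: level=0
    C->A: in-degree(A)=1, level(A)>=1
  process E: level=0
    E->D: in-degree(D)=0, level(D)=1, enqueue
    E->F: in-degree(F)=1, level(F)>=1
    E->G: in-degree(G)=0, level(G)=1, enqueue
  process D: level=1
  process G: level=1
    G->A: in-degree(A)=0, level(A)=2, enqueue
    G->F: in-degree(F)=0, level(F)=2, enqueue
  process A: level=2
    A->B: in-degree(B)=0, level(B)=3, enqueue
  process F: level=2
  process B: level=3
All levels: A:2, B:3, C:0, D:1, E:0, F:2, G:1
max level = 3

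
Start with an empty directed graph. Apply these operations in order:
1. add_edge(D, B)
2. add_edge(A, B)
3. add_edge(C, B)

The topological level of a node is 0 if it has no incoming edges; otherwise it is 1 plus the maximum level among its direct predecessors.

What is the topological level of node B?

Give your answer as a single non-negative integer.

Answer: 1

Derivation:
Op 1: add_edge(D, B). Edges now: 1
Op 2: add_edge(A, B). Edges now: 2
Op 3: add_edge(C, B). Edges now: 3
Compute levels (Kahn BFS):
  sources (in-degree 0): A, C, D
  process A: level=0
    A->B: in-degree(B)=2, level(B)>=1
  process C: level=0
    C->B: in-degree(B)=1, level(B)>=1
  process D: level=0
    D->B: in-degree(B)=0, level(B)=1, enqueue
  process B: level=1
All levels: A:0, B:1, C:0, D:0
level(B) = 1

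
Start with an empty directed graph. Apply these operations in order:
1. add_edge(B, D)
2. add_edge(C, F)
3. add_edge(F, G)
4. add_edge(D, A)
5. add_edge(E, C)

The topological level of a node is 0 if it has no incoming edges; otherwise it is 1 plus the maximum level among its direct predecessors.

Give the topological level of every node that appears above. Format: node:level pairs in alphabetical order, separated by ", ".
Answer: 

Answer: A:2, B:0, C:1, D:1, E:0, F:2, G:3

Derivation:
Op 1: add_edge(B, D). Edges now: 1
Op 2: add_edge(C, F). Edges now: 2
Op 3: add_edge(F, G). Edges now: 3
Op 4: add_edge(D, A). Edges now: 4
Op 5: add_edge(E, C). Edges now: 5
Compute levels (Kahn BFS):
  sources (in-degree 0): B, E
  process B: level=0
    B->D: in-degree(D)=0, level(D)=1, enqueue
  process E: level=0
    E->C: in-degree(C)=0, level(C)=1, enqueue
  process D: level=1
    D->A: in-degree(A)=0, level(A)=2, enqueue
  process C: level=1
    C->F: in-degree(F)=0, level(F)=2, enqueue
  process A: level=2
  process F: level=2
    F->G: in-degree(G)=0, level(G)=3, enqueue
  process G: level=3
All levels: A:2, B:0, C:1, D:1, E:0, F:2, G:3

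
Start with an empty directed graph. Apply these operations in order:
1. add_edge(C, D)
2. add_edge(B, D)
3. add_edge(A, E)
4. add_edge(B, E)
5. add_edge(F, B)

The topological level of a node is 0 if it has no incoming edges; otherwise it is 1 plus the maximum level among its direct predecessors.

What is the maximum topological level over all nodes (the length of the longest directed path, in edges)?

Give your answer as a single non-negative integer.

Op 1: add_edge(C, D). Edges now: 1
Op 2: add_edge(B, D). Edges now: 2
Op 3: add_edge(A, E). Edges now: 3
Op 4: add_edge(B, E). Edges now: 4
Op 5: add_edge(F, B). Edges now: 5
Compute levels (Kahn BFS):
  sources (in-degree 0): A, C, F
  process A: level=0
    A->E: in-degree(E)=1, level(E)>=1
  process C: level=0
    C->D: in-degree(D)=1, level(D)>=1
  process F: level=0
    F->B: in-degree(B)=0, level(B)=1, enqueue
  process B: level=1
    B->D: in-degree(D)=0, level(D)=2, enqueue
    B->E: in-degree(E)=0, level(E)=2, enqueue
  process D: level=2
  process E: level=2
All levels: A:0, B:1, C:0, D:2, E:2, F:0
max level = 2

Answer: 2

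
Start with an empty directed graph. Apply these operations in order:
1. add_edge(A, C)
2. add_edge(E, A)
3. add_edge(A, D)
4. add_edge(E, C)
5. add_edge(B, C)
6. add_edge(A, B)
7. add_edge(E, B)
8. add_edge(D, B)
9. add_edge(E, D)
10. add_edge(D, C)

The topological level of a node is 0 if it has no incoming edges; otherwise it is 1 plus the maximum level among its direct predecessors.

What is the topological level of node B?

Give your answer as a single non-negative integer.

Op 1: add_edge(A, C). Edges now: 1
Op 2: add_edge(E, A). Edges now: 2
Op 3: add_edge(A, D). Edges now: 3
Op 4: add_edge(E, C). Edges now: 4
Op 5: add_edge(B, C). Edges now: 5
Op 6: add_edge(A, B). Edges now: 6
Op 7: add_edge(E, B). Edges now: 7
Op 8: add_edge(D, B). Edges now: 8
Op 9: add_edge(E, D). Edges now: 9
Op 10: add_edge(D, C). Edges now: 10
Compute levels (Kahn BFS):
  sources (in-degree 0): E
  process E: level=0
    E->A: in-degree(A)=0, level(A)=1, enqueue
    E->B: in-degree(B)=2, level(B)>=1
    E->C: in-degree(C)=3, level(C)>=1
    E->D: in-degree(D)=1, level(D)>=1
  process A: level=1
    A->B: in-degree(B)=1, level(B)>=2
    A->C: in-degree(C)=2, level(C)>=2
    A->D: in-degree(D)=0, level(D)=2, enqueue
  process D: level=2
    D->B: in-degree(B)=0, level(B)=3, enqueue
    D->C: in-degree(C)=1, level(C)>=3
  process B: level=3
    B->C: in-degree(C)=0, level(C)=4, enqueue
  process C: level=4
All levels: A:1, B:3, C:4, D:2, E:0
level(B) = 3

Answer: 3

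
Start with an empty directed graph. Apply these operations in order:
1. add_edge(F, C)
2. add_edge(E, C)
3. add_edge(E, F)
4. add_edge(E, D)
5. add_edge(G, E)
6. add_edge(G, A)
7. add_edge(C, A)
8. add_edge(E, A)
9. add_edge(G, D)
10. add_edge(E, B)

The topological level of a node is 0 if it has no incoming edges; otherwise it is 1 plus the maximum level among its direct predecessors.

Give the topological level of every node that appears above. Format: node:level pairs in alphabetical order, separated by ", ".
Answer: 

Op 1: add_edge(F, C). Edges now: 1
Op 2: add_edge(E, C). Edges now: 2
Op 3: add_edge(E, F). Edges now: 3
Op 4: add_edge(E, D). Edges now: 4
Op 5: add_edge(G, E). Edges now: 5
Op 6: add_edge(G, A). Edges now: 6
Op 7: add_edge(C, A). Edges now: 7
Op 8: add_edge(E, A). Edges now: 8
Op 9: add_edge(G, D). Edges now: 9
Op 10: add_edge(E, B). Edges now: 10
Compute levels (Kahn BFS):
  sources (in-degree 0): G
  process G: level=0
    G->A: in-degree(A)=2, level(A)>=1
    G->D: in-degree(D)=1, level(D)>=1
    G->E: in-degree(E)=0, level(E)=1, enqueue
  process E: level=1
    E->A: in-degree(A)=1, level(A)>=2
    E->B: in-degree(B)=0, level(B)=2, enqueue
    E->C: in-degree(C)=1, level(C)>=2
    E->D: in-degree(D)=0, level(D)=2, enqueue
    E->F: in-degree(F)=0, level(F)=2, enqueue
  process B: level=2
  process D: level=2
  process F: level=2
    F->C: in-degree(C)=0, level(C)=3, enqueue
  process C: level=3
    C->A: in-degree(A)=0, level(A)=4, enqueue
  process A: level=4
All levels: A:4, B:2, C:3, D:2, E:1, F:2, G:0

Answer: A:4, B:2, C:3, D:2, E:1, F:2, G:0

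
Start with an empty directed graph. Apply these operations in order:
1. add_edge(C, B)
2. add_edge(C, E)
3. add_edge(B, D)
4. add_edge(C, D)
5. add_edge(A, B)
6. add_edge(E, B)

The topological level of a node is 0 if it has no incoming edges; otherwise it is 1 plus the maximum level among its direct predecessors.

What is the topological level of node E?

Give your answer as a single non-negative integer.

Op 1: add_edge(C, B). Edges now: 1
Op 2: add_edge(C, E). Edges now: 2
Op 3: add_edge(B, D). Edges now: 3
Op 4: add_edge(C, D). Edges now: 4
Op 5: add_edge(A, B). Edges now: 5
Op 6: add_edge(E, B). Edges now: 6
Compute levels (Kahn BFS):
  sources (in-degree 0): A, C
  process A: level=0
    A->B: in-degree(B)=2, level(B)>=1
  process C: level=0
    C->B: in-degree(B)=1, level(B)>=1
    C->D: in-degree(D)=1, level(D)>=1
    C->E: in-degree(E)=0, level(E)=1, enqueue
  process E: level=1
    E->B: in-degree(B)=0, level(B)=2, enqueue
  process B: level=2
    B->D: in-degree(D)=0, level(D)=3, enqueue
  process D: level=3
All levels: A:0, B:2, C:0, D:3, E:1
level(E) = 1

Answer: 1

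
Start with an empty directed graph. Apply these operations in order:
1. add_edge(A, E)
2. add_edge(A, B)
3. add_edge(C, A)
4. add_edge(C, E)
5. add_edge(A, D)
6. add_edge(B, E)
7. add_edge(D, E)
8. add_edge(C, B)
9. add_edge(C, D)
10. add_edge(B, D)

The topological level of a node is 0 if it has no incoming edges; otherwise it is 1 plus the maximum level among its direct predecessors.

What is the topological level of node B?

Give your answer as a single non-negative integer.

Op 1: add_edge(A, E). Edges now: 1
Op 2: add_edge(A, B). Edges now: 2
Op 3: add_edge(C, A). Edges now: 3
Op 4: add_edge(C, E). Edges now: 4
Op 5: add_edge(A, D). Edges now: 5
Op 6: add_edge(B, E). Edges now: 6
Op 7: add_edge(D, E). Edges now: 7
Op 8: add_edge(C, B). Edges now: 8
Op 9: add_edge(C, D). Edges now: 9
Op 10: add_edge(B, D). Edges now: 10
Compute levels (Kahn BFS):
  sources (in-degree 0): C
  process C: level=0
    C->A: in-degree(A)=0, level(A)=1, enqueue
    C->B: in-degree(B)=1, level(B)>=1
    C->D: in-degree(D)=2, level(D)>=1
    C->E: in-degree(E)=3, level(E)>=1
  process A: level=1
    A->B: in-degree(B)=0, level(B)=2, enqueue
    A->D: in-degree(D)=1, level(D)>=2
    A->E: in-degree(E)=2, level(E)>=2
  process B: level=2
    B->D: in-degree(D)=0, level(D)=3, enqueue
    B->E: in-degree(E)=1, level(E)>=3
  process D: level=3
    D->E: in-degree(E)=0, level(E)=4, enqueue
  process E: level=4
All levels: A:1, B:2, C:0, D:3, E:4
level(B) = 2

Answer: 2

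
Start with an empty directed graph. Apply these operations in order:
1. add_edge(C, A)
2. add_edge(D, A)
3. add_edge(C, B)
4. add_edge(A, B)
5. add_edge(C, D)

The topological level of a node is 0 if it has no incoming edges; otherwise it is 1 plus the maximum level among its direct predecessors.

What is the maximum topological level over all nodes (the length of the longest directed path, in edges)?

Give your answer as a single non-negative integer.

Op 1: add_edge(C, A). Edges now: 1
Op 2: add_edge(D, A). Edges now: 2
Op 3: add_edge(C, B). Edges now: 3
Op 4: add_edge(A, B). Edges now: 4
Op 5: add_edge(C, D). Edges now: 5
Compute levels (Kahn BFS):
  sources (in-degree 0): C
  process C: level=0
    C->A: in-degree(A)=1, level(A)>=1
    C->B: in-degree(B)=1, level(B)>=1
    C->D: in-degree(D)=0, level(D)=1, enqueue
  process D: level=1
    D->A: in-degree(A)=0, level(A)=2, enqueue
  process A: level=2
    A->B: in-degree(B)=0, level(B)=3, enqueue
  process B: level=3
All levels: A:2, B:3, C:0, D:1
max level = 3

Answer: 3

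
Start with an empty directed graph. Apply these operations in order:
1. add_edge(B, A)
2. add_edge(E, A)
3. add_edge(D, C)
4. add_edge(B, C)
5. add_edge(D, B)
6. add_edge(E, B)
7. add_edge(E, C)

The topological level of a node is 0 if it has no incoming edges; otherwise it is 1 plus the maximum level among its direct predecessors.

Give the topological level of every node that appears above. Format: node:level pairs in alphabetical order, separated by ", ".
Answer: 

Answer: A:2, B:1, C:2, D:0, E:0

Derivation:
Op 1: add_edge(B, A). Edges now: 1
Op 2: add_edge(E, A). Edges now: 2
Op 3: add_edge(D, C). Edges now: 3
Op 4: add_edge(B, C). Edges now: 4
Op 5: add_edge(D, B). Edges now: 5
Op 6: add_edge(E, B). Edges now: 6
Op 7: add_edge(E, C). Edges now: 7
Compute levels (Kahn BFS):
  sources (in-degree 0): D, E
  process D: level=0
    D->B: in-degree(B)=1, level(B)>=1
    D->C: in-degree(C)=2, level(C)>=1
  process E: level=0
    E->A: in-degree(A)=1, level(A)>=1
    E->B: in-degree(B)=0, level(B)=1, enqueue
    E->C: in-degree(C)=1, level(C)>=1
  process B: level=1
    B->A: in-degree(A)=0, level(A)=2, enqueue
    B->C: in-degree(C)=0, level(C)=2, enqueue
  process A: level=2
  process C: level=2
All levels: A:2, B:1, C:2, D:0, E:0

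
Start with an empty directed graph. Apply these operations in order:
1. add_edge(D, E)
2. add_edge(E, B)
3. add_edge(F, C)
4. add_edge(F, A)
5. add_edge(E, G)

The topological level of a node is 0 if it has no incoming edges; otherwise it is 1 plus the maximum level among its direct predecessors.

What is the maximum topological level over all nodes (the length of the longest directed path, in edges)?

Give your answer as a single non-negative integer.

Op 1: add_edge(D, E). Edges now: 1
Op 2: add_edge(E, B). Edges now: 2
Op 3: add_edge(F, C). Edges now: 3
Op 4: add_edge(F, A). Edges now: 4
Op 5: add_edge(E, G). Edges now: 5
Compute levels (Kahn BFS):
  sources (in-degree 0): D, F
  process D: level=0
    D->E: in-degree(E)=0, level(E)=1, enqueue
  process F: level=0
    F->A: in-degree(A)=0, level(A)=1, enqueue
    F->C: in-degree(C)=0, level(C)=1, enqueue
  process E: level=1
    E->B: in-degree(B)=0, level(B)=2, enqueue
    E->G: in-degree(G)=0, level(G)=2, enqueue
  process A: level=1
  process C: level=1
  process B: level=2
  process G: level=2
All levels: A:1, B:2, C:1, D:0, E:1, F:0, G:2
max level = 2

Answer: 2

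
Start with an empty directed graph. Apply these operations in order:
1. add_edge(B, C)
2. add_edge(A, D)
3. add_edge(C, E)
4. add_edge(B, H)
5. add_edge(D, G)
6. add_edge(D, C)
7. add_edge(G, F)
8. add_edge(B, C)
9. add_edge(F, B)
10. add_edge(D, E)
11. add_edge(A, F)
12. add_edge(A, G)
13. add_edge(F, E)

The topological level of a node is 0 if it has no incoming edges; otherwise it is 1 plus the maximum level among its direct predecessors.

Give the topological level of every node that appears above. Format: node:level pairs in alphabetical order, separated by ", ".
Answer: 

Op 1: add_edge(B, C). Edges now: 1
Op 2: add_edge(A, D). Edges now: 2
Op 3: add_edge(C, E). Edges now: 3
Op 4: add_edge(B, H). Edges now: 4
Op 5: add_edge(D, G). Edges now: 5
Op 6: add_edge(D, C). Edges now: 6
Op 7: add_edge(G, F). Edges now: 7
Op 8: add_edge(B, C) (duplicate, no change). Edges now: 7
Op 9: add_edge(F, B). Edges now: 8
Op 10: add_edge(D, E). Edges now: 9
Op 11: add_edge(A, F). Edges now: 10
Op 12: add_edge(A, G). Edges now: 11
Op 13: add_edge(F, E). Edges now: 12
Compute levels (Kahn BFS):
  sources (in-degree 0): A
  process A: level=0
    A->D: in-degree(D)=0, level(D)=1, enqueue
    A->F: in-degree(F)=1, level(F)>=1
    A->G: in-degree(G)=1, level(G)>=1
  process D: level=1
    D->C: in-degree(C)=1, level(C)>=2
    D->E: in-degree(E)=2, level(E)>=2
    D->G: in-degree(G)=0, level(G)=2, enqueue
  process G: level=2
    G->F: in-degree(F)=0, level(F)=3, enqueue
  process F: level=3
    F->B: in-degree(B)=0, level(B)=4, enqueue
    F->E: in-degree(E)=1, level(E)>=4
  process B: level=4
    B->C: in-degree(C)=0, level(C)=5, enqueue
    B->H: in-degree(H)=0, level(H)=5, enqueue
  process C: level=5
    C->E: in-degree(E)=0, level(E)=6, enqueue
  process H: level=5
  process E: level=6
All levels: A:0, B:4, C:5, D:1, E:6, F:3, G:2, H:5

Answer: A:0, B:4, C:5, D:1, E:6, F:3, G:2, H:5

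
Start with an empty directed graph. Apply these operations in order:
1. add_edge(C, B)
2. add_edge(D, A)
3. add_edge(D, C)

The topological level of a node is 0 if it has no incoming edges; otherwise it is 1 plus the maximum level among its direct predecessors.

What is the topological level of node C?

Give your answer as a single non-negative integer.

Answer: 1

Derivation:
Op 1: add_edge(C, B). Edges now: 1
Op 2: add_edge(D, A). Edges now: 2
Op 3: add_edge(D, C). Edges now: 3
Compute levels (Kahn BFS):
  sources (in-degree 0): D
  process D: level=0
    D->A: in-degree(A)=0, level(A)=1, enqueue
    D->C: in-degree(C)=0, level(C)=1, enqueue
  process A: level=1
  process C: level=1
    C->B: in-degree(B)=0, level(B)=2, enqueue
  process B: level=2
All levels: A:1, B:2, C:1, D:0
level(C) = 1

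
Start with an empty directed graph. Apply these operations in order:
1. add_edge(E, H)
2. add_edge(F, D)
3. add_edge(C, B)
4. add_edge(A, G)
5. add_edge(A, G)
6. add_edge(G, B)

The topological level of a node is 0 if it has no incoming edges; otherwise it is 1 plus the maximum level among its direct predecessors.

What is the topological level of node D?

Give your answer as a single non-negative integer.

Op 1: add_edge(E, H). Edges now: 1
Op 2: add_edge(F, D). Edges now: 2
Op 3: add_edge(C, B). Edges now: 3
Op 4: add_edge(A, G). Edges now: 4
Op 5: add_edge(A, G) (duplicate, no change). Edges now: 4
Op 6: add_edge(G, B). Edges now: 5
Compute levels (Kahn BFS):
  sources (in-degree 0): A, C, E, F
  process A: level=0
    A->G: in-degree(G)=0, level(G)=1, enqueue
  process C: level=0
    C->B: in-degree(B)=1, level(B)>=1
  process E: level=0
    E->H: in-degree(H)=0, level(H)=1, enqueue
  process F: level=0
    F->D: in-degree(D)=0, level(D)=1, enqueue
  process G: level=1
    G->B: in-degree(B)=0, level(B)=2, enqueue
  process H: level=1
  process D: level=1
  process B: level=2
All levels: A:0, B:2, C:0, D:1, E:0, F:0, G:1, H:1
level(D) = 1

Answer: 1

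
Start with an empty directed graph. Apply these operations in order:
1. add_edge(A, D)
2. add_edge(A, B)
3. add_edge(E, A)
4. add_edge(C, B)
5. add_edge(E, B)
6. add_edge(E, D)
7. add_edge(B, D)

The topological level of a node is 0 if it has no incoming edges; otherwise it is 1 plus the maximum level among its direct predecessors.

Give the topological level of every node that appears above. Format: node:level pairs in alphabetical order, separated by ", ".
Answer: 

Answer: A:1, B:2, C:0, D:3, E:0

Derivation:
Op 1: add_edge(A, D). Edges now: 1
Op 2: add_edge(A, B). Edges now: 2
Op 3: add_edge(E, A). Edges now: 3
Op 4: add_edge(C, B). Edges now: 4
Op 5: add_edge(E, B). Edges now: 5
Op 6: add_edge(E, D). Edges now: 6
Op 7: add_edge(B, D). Edges now: 7
Compute levels (Kahn BFS):
  sources (in-degree 0): C, E
  process C: level=0
    C->B: in-degree(B)=2, level(B)>=1
  process E: level=0
    E->A: in-degree(A)=0, level(A)=1, enqueue
    E->B: in-degree(B)=1, level(B)>=1
    E->D: in-degree(D)=2, level(D)>=1
  process A: level=1
    A->B: in-degree(B)=0, level(B)=2, enqueue
    A->D: in-degree(D)=1, level(D)>=2
  process B: level=2
    B->D: in-degree(D)=0, level(D)=3, enqueue
  process D: level=3
All levels: A:1, B:2, C:0, D:3, E:0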